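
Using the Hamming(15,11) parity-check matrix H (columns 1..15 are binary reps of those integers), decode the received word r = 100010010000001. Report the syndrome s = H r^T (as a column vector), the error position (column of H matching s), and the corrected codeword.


s = (0, 0, 1, 1)^T, error position = 3, corrected codeword c = 101010010000001

Compute s = H r^T mod 2 one row at a time:
  s_1 = 1 + 0 + 0 + 0 + 0 + 0 + 0 + 1 = 2 ≡ 0 (mod 2).
  s_2 = 0 + 1 + 0 + 0 + 0 + 0 + 0 + 1 = 2 ≡ 0 (mod 2).
  s_3 = 0 + 0 + 0 + 0 + 0 + 0 + 0 + 1 = 1 ≡ 1 (mod 2).
  s_4 = 1 + 0 + 1 + 0 + 0 + 0 + 0 + 1 = 3 ≡ 1 (mod 2).
s = (0, 0, 1, 1)^T — this equals column 3 of H (binary 0011), so error is at position 3.
Correct: flip bit 3 of r = 100010010000001 to get c = 101010010000001.


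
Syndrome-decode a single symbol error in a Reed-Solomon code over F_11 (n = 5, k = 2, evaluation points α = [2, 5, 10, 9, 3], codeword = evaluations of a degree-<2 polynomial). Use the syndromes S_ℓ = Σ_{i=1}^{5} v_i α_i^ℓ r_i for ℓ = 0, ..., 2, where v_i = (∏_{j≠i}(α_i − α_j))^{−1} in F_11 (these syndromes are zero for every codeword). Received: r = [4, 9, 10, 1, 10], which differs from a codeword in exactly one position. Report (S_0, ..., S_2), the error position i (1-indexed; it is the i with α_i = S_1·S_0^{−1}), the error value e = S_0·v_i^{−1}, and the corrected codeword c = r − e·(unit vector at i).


S = (2, 6, 7), error at position 5, error magnitude e = 8, c = [4, 9, 10, 1, 2].

Step 1: column multipliers v_i = (∏_{j≠i}(α_i − α_j))^{−1} mod 11.
  i = 1 (α = 2): (2−5)(2−10)(2−9)(2−3) = (−3)·(−8)·(−7)·(−1) = 168 ≡ 3, so v_1 = 3^{−1} = 4 (mod 11).
  i = 2 (α = 5): (5−2)(5−10)(5−9)(5−3) = 3·(−5)·(−4)·2 = 120 ≡ 10, so v_2 = 10^{−1} = 10 (mod 11).
  i = 3 (α = 10): (10−2)(10−5)(10−9)(10−3) = 8·5·1·7 = 280 ≡ 5, so v_3 = 5^{−1} = 9 (mod 11).
  i = 4 (α = 9): (9−2)(9−5)(9−10)(9−3) = 7·4·(−1)·6 = −168 ≡ 8, so v_4 = 8^{−1} = 7 (mod 11).
  i = 5 (α = 3): (3−2)(3−5)(3−10)(3−9) = 1·(−2)·(−7)·(−6) = −84 ≡ 4, so v_5 = 4^{−1} = 3 (mod 11).
  v = [4, 10, 9, 7, 3].
Step 2: syndromes of r = [4, 9, 10, 1, 10] (all sums mod 11).
  S_0 = Σ v_i r_i = 4·4 + 10·9 + 9·10 + 7·1 + 3·10 = 233 ≡ 2.
  S_1 = Σ v_i α_i r_i = 4·2·4 + 10·5·9 + 9·10·10 + 7·9·1 + 3·3·10 = 1535 ≡ 6.
  α_i^2 mod 11 = [4, 3, 1, 4, 9].
  S_2 = Σ v_i α_i^2 r_i = 4·4·4 + 10·3·9 + 9·1·10 + 7·4·1 + 3·9·10 = 722 ≡ 7.
  S = (2, 6, 7) ≠ 0, so r is not a codeword (an error is present).
Step 3: locate the error. For a single error e at position i, S_ℓ = v_i·e·α_i^ℓ, so α_err = S_1/S_0.
  S_0^{−1} = 2^{−1} = 6 (mod 11), so α_err = 6·6 = 36 ≡ 3 = α_5. Error position i = 5.
  Consistency check: S_2/S_1 = 7·2 = 14 ≡ 3 = α_err ✓ (single-error assumption holds).
Step 4: error magnitude e = S_0/v_5 = S_0·∏_{j≠5}(α_5 − α_j) = 2·4 = 8 ≡ 8 (mod 11).
Step 5: correct position 5: c_5 = r_5 − e = 10 − 8 ≡ 2 (mod 11). Hence c = [4, 9, 10, 1, 2].
  Check: interpolating c through the α_i gives m(x) = 8 + 9·x (degree < 2) with m(α_i) = c_i for every i, so c is indeed a codeword.


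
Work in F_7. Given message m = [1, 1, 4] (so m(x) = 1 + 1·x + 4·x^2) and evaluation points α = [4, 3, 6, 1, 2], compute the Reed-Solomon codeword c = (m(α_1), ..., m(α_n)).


c = [6, 5, 4, 6, 5]

Message polynomial: m(x) = 1 + 1·x + 4·x^2 (mod 7).
For each evaluation point α_i, compute m(α_i) mod 7:
  α_1 = 4: Horner steps 4 → 3 → 6, so m(4) = 6.
  α_2 = 3: Horner steps 4 → 6 → 5, so m(3) = 5.
  α_3 = 6: Horner steps 4 → 4 → 4, so m(6) = 4.
  α_4 = 1: Horner steps 4 → 5 → 6, so m(1) = 6.
  α_5 = 2: Horner steps 4 → 2 → 5, so m(2) = 5.
Codeword c = [6, 5, 4, 6, 5] ∈ F_7^5.


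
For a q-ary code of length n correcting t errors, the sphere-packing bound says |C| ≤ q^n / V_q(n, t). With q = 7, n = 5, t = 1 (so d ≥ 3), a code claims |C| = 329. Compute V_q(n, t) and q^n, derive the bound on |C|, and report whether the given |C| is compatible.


V_q(n, t) = 31, q^n = 16807, Hamming bound = 542, |C| = 329 ≤ bound (satisfied).

Step 1: Compute V_q(n, t) = Σ_{j=0}^1 C(n, j) (q−1)^j.
  j = 0: C(5,0)·(6)^0 = 1·1 = 1.
  j = 1: C(5,1)·(6)^1 = 5·6 = 30.
  V_q(n, t) = 1 + 30 = 31.
Step 2: q^n = 7^5 = 16807.
Step 3: Hamming bound ⌊q^n / V_q(n,t)⌋ = ⌊16807/31⌋ = 542.
Step 4: Compare |C| = 329 to 542: satisfied.
The claimed |C| lies below the Hamming bound.


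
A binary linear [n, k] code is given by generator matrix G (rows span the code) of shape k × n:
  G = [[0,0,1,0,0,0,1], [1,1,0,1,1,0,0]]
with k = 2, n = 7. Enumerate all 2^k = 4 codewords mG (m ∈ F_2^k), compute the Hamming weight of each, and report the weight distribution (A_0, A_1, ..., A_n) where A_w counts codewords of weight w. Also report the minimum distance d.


Weight distribution: A_0 = 1, A_2 = 1, A_4 = 1, A_6 = 1. Minimum distance d = 2.

Enumerate all 2^2 = 4 messages m ∈ F_2^2.
For each, compute codeword c = mG in F_2^7, then tally its weight.
  m = 00 → c = 0000000, weight = 0.
  m = 10 → c = 0010001, weight = 2.
  m = 01 → c = 1101100, weight = 4.
  m = 11 → c = 1111101, weight = 6.
Tally weights:
  weight 0: 1 codewords.
  weight 2: 1 codewords.
  weight 4: 1 codewords.
  weight 6: 1 codewords.
Minimum distance d = smallest w > 0 with A_w > 0 = 2.
Sanity: Σ A_w = 4 = 2^2 = 4 ✓.


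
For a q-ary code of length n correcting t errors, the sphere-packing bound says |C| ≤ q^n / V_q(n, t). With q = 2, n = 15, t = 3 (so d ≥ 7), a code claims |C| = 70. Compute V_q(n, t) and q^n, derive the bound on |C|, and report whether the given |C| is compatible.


V_q(n, t) = 576, q^n = 32768, Hamming bound = 56, |C| = 70 > bound (violated).

Step 1: Compute V_q(n, t) = Σ_{j=0}^3 C(n, j) (q−1)^j.
  j = 0: C(15,0)·(1)^0 = 1·1 = 1.
  j = 1: C(15,1)·(1)^1 = 15·1 = 15.
  j = 2: C(15,2)·(1)^2 = 105·1 = 105.
  j = 3: C(15,3)·(1)^3 = 455·1 = 455.
  V_q(n, t) = 1 + 15 + 105 + 455 = 576.
Step 2: q^n = 2^15 = 32768.
Step 3: Hamming bound ⌊q^n / V_q(n,t)⌋ = ⌊32768/576⌋ = 56.
Step 4: Compare |C| = 70 to 56: violated.
The claimed |C| lies above the Hamming bound, so no 2-ary code of length 15 with d ≥ 7 can have 70 codewords.


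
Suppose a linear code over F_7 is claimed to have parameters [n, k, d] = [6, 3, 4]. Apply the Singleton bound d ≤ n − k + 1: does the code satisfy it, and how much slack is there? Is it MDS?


Singleton RHS = n − k + 1 = 4, slack = 0, bound satisfied, MDS.

Singleton bound: d ≤ n − k + 1.
Here n = 6, k = 3, so n − k + 1 = 4.
Given d = 4, check d ≤ 4: YES.
Slack = (n − k + 1) − d = 0.
The code is MDS (slack = 0).
Description: the claimed parameters are [6, 3, 4]_7; such a code would be MDS (meets Singleton bound).


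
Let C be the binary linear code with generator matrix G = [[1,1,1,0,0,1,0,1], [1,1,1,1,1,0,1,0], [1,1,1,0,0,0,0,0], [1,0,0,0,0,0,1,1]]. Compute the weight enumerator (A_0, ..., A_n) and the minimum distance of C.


Weight distribution: A_0 = 1, A_2 = 1, A_3 = 4, A_4 = 4, A_5 = 4, A_6 = 1, A_8 = 1. Minimum distance d = 2.

Enumerate all 2^4 = 16 messages m ∈ F_2^4.
For each, compute codeword c = mG in F_2^8, then tally its weight.
  m = 0000 → c = 00000000, weight = 0.
  m = 1000 → c = 11100101, weight = 5.
  m = 0100 → c = 11111010, weight = 6.
  m = 1100 → c = 00011111, weight = 5.
  m = 0010 → c = 11100000, weight = 3.
  m = 1010 → c = 00000101, weight = 2.
  m = 0110 → c = 00011010, weight = 3.
  m = 1110 → c = 11111111, weight = 8.
  m = 0001 → c = 10000011, weight = 3.
  m = 1001 → c = 01100110, weight = 4.
  m = 0101 → c = 01111001, weight = 5.
  m = 1101 → c = 10011100, weight = 4.
  m = 0011 → c = 01100011, weight = 4.
  m = 1011 → c = 10000110, weight = 3.
  m = 0111 → c = 10011001, weight = 4.
  m = 1111 → c = 01111100, weight = 5.
Tally weights:
  weight 0: 1 codewords.
  weight 2: 1 codewords.
  weight 3: 4 codewords.
  weight 4: 4 codewords.
  weight 5: 4 codewords.
  weight 6: 1 codewords.
  weight 8: 1 codewords.
Minimum distance d = smallest w > 0 with A_w > 0 = 2.
Sanity: Σ A_w = 16 = 2^4 = 16 ✓.


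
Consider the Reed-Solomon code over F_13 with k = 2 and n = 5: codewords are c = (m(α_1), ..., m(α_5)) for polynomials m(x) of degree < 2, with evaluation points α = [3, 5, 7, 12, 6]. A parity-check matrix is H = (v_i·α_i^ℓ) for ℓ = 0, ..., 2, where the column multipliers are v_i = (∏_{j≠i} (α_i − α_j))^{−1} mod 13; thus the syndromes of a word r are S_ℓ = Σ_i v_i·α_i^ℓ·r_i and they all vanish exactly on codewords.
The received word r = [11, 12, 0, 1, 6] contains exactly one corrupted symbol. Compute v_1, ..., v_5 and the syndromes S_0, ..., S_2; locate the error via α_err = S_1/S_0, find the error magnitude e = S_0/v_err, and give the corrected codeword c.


S = (1, 12, 1), error at position 4, error magnitude e = 5, c = [11, 12, 0, 9, 6].

Step 1: column multipliers v_i = (∏_{j≠i}(α_i − α_j))^{−1} mod 13.
  i = 1 (α = 3): (3−5)(3−7)(3−12)(3−6) = (−2)·(−4)·(−9)·(−3) = 216 ≡ 8, so v_1 = 8^{−1} = 5 (mod 13).
  i = 2 (α = 5): (5−3)(5−7)(5−12)(5−6) = 2·(−2)·(−7)·(−1) = −28 ≡ 11, so v_2 = 11^{−1} = 6 (mod 13).
  i = 3 (α = 7): (7−3)(7−5)(7−12)(7−6) = 4·2·(−5)·1 = −40 ≡ 12, so v_3 = 12^{−1} = 12 (mod 13).
  i = 4 (α = 12): (12−3)(12−5)(12−7)(12−6) = 9·7·5·6 = 1890 ≡ 5, so v_4 = 5^{−1} = 8 (mod 13).
  i = 5 (α = 6): (6−3)(6−5)(6−7)(6−12) = 3·1·(−1)·(−6) = 18 ≡ 5, so v_5 = 5^{−1} = 8 (mod 13).
  v = [5, 6, 12, 8, 8].
Step 2: syndromes of r = [11, 12, 0, 1, 6] (all sums mod 13).
  S_0 = Σ v_i r_i = 5·11 + 6·12 + 12·0 + 8·1 + 8·6 = 183 ≡ 1.
  S_1 = Σ v_i α_i r_i = 5·3·11 + 6·5·12 + 12·7·0 + 8·12·1 + 8·6·6 = 909 ≡ 12.
  α_i^2 mod 13 = [9, 12, 10, 1, 10].
  S_2 = Σ v_i α_i^2 r_i = 5·9·11 + 6·12·12 + 12·10·0 + 8·1·1 + 8·10·6 = 1847 ≡ 1.
  S = (1, 12, 1) ≠ 0, so r is not a codeword (an error is present).
Step 3: locate the error. For a single error e at position i, S_ℓ = v_i·e·α_i^ℓ, so α_err = S_1/S_0.
  S_0^{−1} = 1^{−1} = 1 (mod 13), so α_err = 12·1 = 12 ≡ 12 = α_4. Error position i = 4.
  Consistency check: S_2/S_1 = 1·12 = 12 ≡ 12 = α_err ✓ (single-error assumption holds).
Step 4: error magnitude e = S_0/v_4 = S_0·∏_{j≠4}(α_4 − α_j) = 1·5 = 5 ≡ 5 (mod 13).
Step 5: correct position 4: c_4 = r_4 − e = 1 − 5 ≡ 9 (mod 13). Hence c = [11, 12, 0, 9, 6].
  Check: interpolating c through the α_i gives m(x) = 3 + 7·x (degree < 2) with m(α_i) = c_i for every i, so c is indeed a codeword.


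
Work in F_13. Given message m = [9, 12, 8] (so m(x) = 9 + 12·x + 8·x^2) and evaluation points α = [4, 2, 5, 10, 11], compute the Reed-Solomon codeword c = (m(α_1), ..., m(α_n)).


c = [3, 0, 9, 6, 4]

Message polynomial: m(x) = 9 + 12·x + 8·x^2 (mod 13).
For each evaluation point α_i, compute m(α_i) mod 13:
  α_1 = 4: Horner steps 8 → 5 → 3, so m(4) = 3.
  α_2 = 2: Horner steps 8 → 2 → 0, so m(2) = 0.
  α_3 = 5: Horner steps 8 → 0 → 9, so m(5) = 9.
  α_4 = 10: Horner steps 8 → 1 → 6, so m(10) = 6.
  α_5 = 11: Horner steps 8 → 9 → 4, so m(11) = 4.
Codeword c = [3, 0, 9, 6, 4] ∈ F_13^5.


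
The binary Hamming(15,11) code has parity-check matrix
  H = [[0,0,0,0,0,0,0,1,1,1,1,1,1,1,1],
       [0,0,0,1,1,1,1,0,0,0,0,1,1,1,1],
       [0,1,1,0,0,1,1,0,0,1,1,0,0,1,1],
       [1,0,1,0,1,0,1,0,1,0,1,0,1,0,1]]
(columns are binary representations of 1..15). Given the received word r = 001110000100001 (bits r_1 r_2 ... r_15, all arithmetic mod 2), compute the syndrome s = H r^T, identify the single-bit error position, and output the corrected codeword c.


s = (0, 1, 1, 1)^T, error position = 7, corrected codeword c = 001110100100001

Compute s = H r^T mod 2 one row at a time:
  s_1 = 0 + 0 + 1 + 0 + 0 + 0 + 0 + 1 = 2 ≡ 0 (mod 2).
  s_2 = 1 + 1 + 0 + 0 + 0 + 0 + 0 + 1 = 3 ≡ 1 (mod 2).
  s_3 = 0 + 1 + 0 + 0 + 1 + 0 + 0 + 1 = 3 ≡ 1 (mod 2).
  s_4 = 0 + 1 + 1 + 0 + 0 + 0 + 0 + 1 = 3 ≡ 1 (mod 2).
s = (0, 1, 1, 1)^T — this equals column 7 of H (binary 0111), so error is at position 7.
Correct: flip bit 7 of r = 001110000100001 to get c = 001110100100001.


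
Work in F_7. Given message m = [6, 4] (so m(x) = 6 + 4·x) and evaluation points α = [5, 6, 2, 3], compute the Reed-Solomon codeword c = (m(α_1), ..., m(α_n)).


c = [5, 2, 0, 4]

Message polynomial: m(x) = 6 + 4·x (mod 7).
For each evaluation point α_i, compute m(α_i) mod 7:
  α_1 = 5: Horner steps 4 → 5, so m(5) = 5.
  α_2 = 6: Horner steps 4 → 2, so m(6) = 2.
  α_3 = 2: Horner steps 4 → 0, so m(2) = 0.
  α_4 = 3: Horner steps 4 → 4, so m(3) = 4.
Codeword c = [5, 2, 0, 4] ∈ F_7^4.


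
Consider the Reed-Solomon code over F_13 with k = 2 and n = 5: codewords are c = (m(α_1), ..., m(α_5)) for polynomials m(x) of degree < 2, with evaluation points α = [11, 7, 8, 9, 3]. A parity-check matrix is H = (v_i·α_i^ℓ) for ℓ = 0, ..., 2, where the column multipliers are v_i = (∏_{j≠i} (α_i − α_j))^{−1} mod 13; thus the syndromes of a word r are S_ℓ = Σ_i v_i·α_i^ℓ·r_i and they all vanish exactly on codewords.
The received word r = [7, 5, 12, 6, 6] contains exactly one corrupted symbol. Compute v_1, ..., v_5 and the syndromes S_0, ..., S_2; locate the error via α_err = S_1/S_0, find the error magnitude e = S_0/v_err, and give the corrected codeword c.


S = (5, 2, 6), error at position 5, error magnitude e = 3, c = [7, 5, 12, 6, 3].

Step 1: column multipliers v_i = (∏_{j≠i}(α_i − α_j))^{−1} mod 13.
  i = 1 (α = 11): (11−7)(11−8)(11−9)(11−3) = 4·3·2·8 = 192 ≡ 10, so v_1 = 10^{−1} = 4 (mod 13).
  i = 2 (α = 7): (7−11)(7−8)(7−9)(7−3) = (−4)·(−1)·(−2)·4 = −32 ≡ 7, so v_2 = 7^{−1} = 2 (mod 13).
  i = 3 (α = 8): (8−11)(8−7)(8−9)(8−3) = (−3)·1·(−1)·5 = 15 ≡ 2, so v_3 = 2^{−1} = 7 (mod 13).
  i = 4 (α = 9): (9−11)(9−7)(9−8)(9−3) = (−2)·2·1·6 = −24 ≡ 2, so v_4 = 2^{−1} = 7 (mod 13).
  i = 5 (α = 3): (3−11)(3−7)(3−8)(3−9) = (−8)·(−4)·(−5)·(−6) = 960 ≡ 11, so v_5 = 11^{−1} = 6 (mod 13).
  v = [4, 2, 7, 7, 6].
Step 2: syndromes of r = [7, 5, 12, 6, 6] (all sums mod 13).
  S_0 = Σ v_i r_i = 4·7 + 2·5 + 7·12 + 7·6 + 6·6 = 200 ≡ 5.
  S_1 = Σ v_i α_i r_i = 4·11·7 + 2·7·5 + 7·8·12 + 7·9·6 + 6·3·6 = 1536 ≡ 2.
  α_i^2 mod 13 = [4, 10, 12, 3, 9].
  S_2 = Σ v_i α_i^2 r_i = 4·4·7 + 2·10·5 + 7·12·12 + 7·3·6 + 6·9·6 = 1670 ≡ 6.
  S = (5, 2, 6) ≠ 0, so r is not a codeword (an error is present).
Step 3: locate the error. For a single error e at position i, S_ℓ = v_i·e·α_i^ℓ, so α_err = S_1/S_0.
  S_0^{−1} = 5^{−1} = 8 (mod 13), so α_err = 2·8 = 16 ≡ 3 = α_5. Error position i = 5.
  Consistency check: S_2/S_1 = 6·7 = 42 ≡ 3 = α_err ✓ (single-error assumption holds).
Step 4: error magnitude e = S_0/v_5 = S_0·∏_{j≠5}(α_5 − α_j) = 5·11 = 55 ≡ 3 (mod 13).
Step 5: correct position 5: c_5 = r_5 − e = 6 − 3 ≡ 3 (mod 13). Hence c = [7, 5, 12, 6, 3].
  Check: interpolating c through the α_i gives m(x) = 8 + 7·x (degree < 2) with m(α_i) = c_i for every i, so c is indeed a codeword.


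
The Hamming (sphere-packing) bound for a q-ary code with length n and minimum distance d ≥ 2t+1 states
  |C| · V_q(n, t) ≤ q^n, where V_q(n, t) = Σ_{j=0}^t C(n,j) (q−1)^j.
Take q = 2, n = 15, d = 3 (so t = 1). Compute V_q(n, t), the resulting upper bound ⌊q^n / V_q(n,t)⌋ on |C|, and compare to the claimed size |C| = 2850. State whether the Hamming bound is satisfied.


V_q(n, t) = 16, q^n = 32768, Hamming bound = 2048, |C| = 2850 > bound (violated).

Step 1: Compute V_q(n, t) = Σ_{j=0}^1 C(n, j) (q−1)^j.
  j = 0: C(15,0)·(1)^0 = 1·1 = 1.
  j = 1: C(15,1)·(1)^1 = 15·1 = 15.
  V_q(n, t) = 1 + 15 = 16.
Step 2: q^n = 2^15 = 32768.
Step 3: Hamming bound ⌊q^n / V_q(n,t)⌋ = ⌊32768/16⌋ = 2048.
Step 4: Compare |C| = 2850 to 2048: violated.
The claimed |C| lies above the Hamming bound, so no 2-ary code of length 15 with d ≥ 3 can have 2850 codewords.


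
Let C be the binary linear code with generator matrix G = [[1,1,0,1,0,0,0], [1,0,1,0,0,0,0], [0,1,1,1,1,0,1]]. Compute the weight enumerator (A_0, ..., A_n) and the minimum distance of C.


Weight distribution: A_0 = 1, A_2 = 2, A_3 = 2, A_4 = 1, A_5 = 2. Minimum distance d = 2.

Enumerate all 2^3 = 8 messages m ∈ F_2^3.
For each, compute codeword c = mG in F_2^7, then tally its weight.
  m = 000 → c = 0000000, weight = 0.
  m = 100 → c = 1101000, weight = 3.
  m = 010 → c = 1010000, weight = 2.
  m = 110 → c = 0111000, weight = 3.
  m = 001 → c = 0111101, weight = 5.
  m = 101 → c = 1010101, weight = 4.
  m = 011 → c = 1101101, weight = 5.
  m = 111 → c = 0000101, weight = 2.
Tally weights:
  weight 0: 1 codewords.
  weight 2: 2 codewords.
  weight 3: 2 codewords.
  weight 4: 1 codewords.
  weight 5: 2 codewords.
Minimum distance d = smallest w > 0 with A_w > 0 = 2.
Sanity: Σ A_w = 8 = 2^3 = 8 ✓.


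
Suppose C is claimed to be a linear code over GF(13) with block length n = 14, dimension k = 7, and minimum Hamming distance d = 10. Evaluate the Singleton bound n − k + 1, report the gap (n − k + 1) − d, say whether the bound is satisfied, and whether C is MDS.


Singleton RHS = n − k + 1 = 8, slack = -2, bound violated (no such code; not MDS).

Singleton bound: d ≤ n − k + 1.
Here n = 14, k = 7, so n − k + 1 = 8.
Given d = 10, check d ≤ 8: NO.
Slack = (n − k + 1) − d = -2.
The slack is negative: d = 10 exceeds n − k + 1 = 8 by 2, so the Singleton bound is violated and no linear [14, 7, 10]_13 code can exist. In particular it is not MDS (MDS requires d = n − k + 1 exactly).
Description: the claimed parameters are [14, 7, 10]_13; such a code would be impossible (violates the Singleton bound).


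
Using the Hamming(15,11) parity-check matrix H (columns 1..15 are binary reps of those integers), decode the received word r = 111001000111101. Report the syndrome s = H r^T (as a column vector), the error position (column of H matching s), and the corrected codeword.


s = (1, 0, 0, 1)^T, error position = 9, corrected codeword c = 111001001111101

Compute s = H r^T mod 2 one row at a time:
  s_1 = 0 + 0 + 1 + 1 + 1 + 1 + 0 + 1 = 5 ≡ 1 (mod 2).
  s_2 = 0 + 0 + 1 + 0 + 1 + 1 + 0 + 1 = 4 ≡ 0 (mod 2).
  s_3 = 1 + 1 + 1 + 0 + 1 + 1 + 0 + 1 = 6 ≡ 0 (mod 2).
  s_4 = 1 + 1 + 0 + 0 + 0 + 1 + 1 + 1 = 5 ≡ 1 (mod 2).
s = (1, 0, 0, 1)^T — this equals column 9 of H (binary 1001), so error is at position 9.
Correct: flip bit 9 of r = 111001000111101 to get c = 111001001111101.


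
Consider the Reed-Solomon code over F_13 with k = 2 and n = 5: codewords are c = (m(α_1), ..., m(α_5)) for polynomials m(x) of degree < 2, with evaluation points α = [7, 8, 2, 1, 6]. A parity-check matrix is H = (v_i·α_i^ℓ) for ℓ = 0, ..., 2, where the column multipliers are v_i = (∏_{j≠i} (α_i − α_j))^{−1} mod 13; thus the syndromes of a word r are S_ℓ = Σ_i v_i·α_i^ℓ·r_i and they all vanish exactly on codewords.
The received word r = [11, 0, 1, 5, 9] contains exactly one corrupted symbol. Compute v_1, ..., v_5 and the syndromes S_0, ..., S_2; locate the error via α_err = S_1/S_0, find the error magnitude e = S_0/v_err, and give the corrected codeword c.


S = (3, 3, 3), error at position 4, error magnitude e = 6, c = [11, 0, 1, 12, 9].

Step 1: column multipliers v_i = (∏_{j≠i}(α_i − α_j))^{−1} mod 13.
  i = 1 (α = 7): (7−8)(7−2)(7−1)(7−6) = (−1)·5·6·1 = −30 ≡ 9, so v_1 = 9^{−1} = 3 (mod 13).
  i = 2 (α = 8): (8−7)(8−2)(8−1)(8−6) = 1·6·7·2 = 84 ≡ 6, so v_2 = 6^{−1} = 11 (mod 13).
  i = 3 (α = 2): (2−7)(2−8)(2−1)(2−6) = (−5)·(−6)·1·(−4) = −120 ≡ 10, so v_3 = 10^{−1} = 4 (mod 13).
  i = 4 (α = 1): (1−7)(1−8)(1−2)(1−6) = (−6)·(−7)·(−1)·(−5) = 210 ≡ 2, so v_4 = 2^{−1} = 7 (mod 13).
  i = 5 (α = 6): (6−7)(6−8)(6−2)(6−1) = (−1)·(−2)·4·5 = 40 ≡ 1, so v_5 = 1^{−1} = 1 (mod 13).
  v = [3, 11, 4, 7, 1].
Step 2: syndromes of r = [11, 0, 1, 5, 9] (all sums mod 13).
  S_0 = Σ v_i r_i = 3·11 + 11·0 + 4·1 + 7·5 + 1·9 = 81 ≡ 3.
  S_1 = Σ v_i α_i r_i = 3·7·11 + 11·8·0 + 4·2·1 + 7·1·5 + 1·6·9 = 328 ≡ 3.
  α_i^2 mod 13 = [10, 12, 4, 1, 10].
  S_2 = Σ v_i α_i^2 r_i = 3·10·11 + 11·12·0 + 4·4·1 + 7·1·5 + 1·10·9 = 471 ≡ 3.
  S = (3, 3, 3) ≠ 0, so r is not a codeword (an error is present).
Step 3: locate the error. For a single error e at position i, S_ℓ = v_i·e·α_i^ℓ, so α_err = S_1/S_0.
  S_0^{−1} = 3^{−1} = 9 (mod 13), so α_err = 3·9 = 27 ≡ 1 = α_4. Error position i = 4.
  Consistency check: S_2/S_1 = 3·9 = 27 ≡ 1 = α_err ✓ (single-error assumption holds).
Step 4: error magnitude e = S_0/v_4 = S_0·∏_{j≠4}(α_4 − α_j) = 3·2 = 6 ≡ 6 (mod 13).
Step 5: correct position 4: c_4 = r_4 − e = 5 − 6 ≡ 12 (mod 13). Hence c = [11, 0, 1, 12, 9].
  Check: interpolating c through the α_i gives m(x) = 10 + 2·x (degree < 2) with m(α_i) = c_i for every i, so c is indeed a codeword.


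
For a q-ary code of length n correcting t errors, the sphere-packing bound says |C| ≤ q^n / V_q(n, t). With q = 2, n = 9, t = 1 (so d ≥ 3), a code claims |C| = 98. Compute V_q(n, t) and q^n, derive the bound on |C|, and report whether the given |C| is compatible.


V_q(n, t) = 10, q^n = 512, Hamming bound = 51, |C| = 98 > bound (violated).

Step 1: Compute V_q(n, t) = Σ_{j=0}^1 C(n, j) (q−1)^j.
  j = 0: C(9,0)·(1)^0 = 1·1 = 1.
  j = 1: C(9,1)·(1)^1 = 9·1 = 9.
  V_q(n, t) = 1 + 9 = 10.
Step 2: q^n = 2^9 = 512.
Step 3: Hamming bound ⌊q^n / V_q(n,t)⌋ = ⌊512/10⌋ = 51.
Step 4: Compare |C| = 98 to 51: violated.
The claimed |C| lies above the Hamming bound, so no 2-ary code of length 9 with d ≥ 3 can have 98 codewords.


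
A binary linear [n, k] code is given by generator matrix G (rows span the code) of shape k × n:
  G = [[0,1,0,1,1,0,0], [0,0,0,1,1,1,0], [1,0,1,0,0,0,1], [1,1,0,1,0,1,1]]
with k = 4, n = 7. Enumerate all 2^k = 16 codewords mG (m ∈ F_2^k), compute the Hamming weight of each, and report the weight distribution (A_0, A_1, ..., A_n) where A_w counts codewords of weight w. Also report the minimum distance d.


Weight distribution: A_0 = 1, A_2 = 2, A_3 = 6, A_4 = 3, A_5 = 2, A_6 = 2. Minimum distance d = 2.

Enumerate all 2^4 = 16 messages m ∈ F_2^4.
For each, compute codeword c = mG in F_2^7, then tally its weight.
  m = 0000 → c = 0000000, weight = 0.
  m = 1000 → c = 0101100, weight = 3.
  m = 0100 → c = 0001110, weight = 3.
  m = 1100 → c = 0100010, weight = 2.
  m = 0010 → c = 1010001, weight = 3.
  m = 1010 → c = 1111101, weight = 6.
  m = 0110 → c = 1011111, weight = 6.
  m = 1110 → c = 1110011, weight = 5.
  m = 0001 → c = 1101011, weight = 5.
  m = 1001 → c = 1000111, weight = 4.
  m = 0101 → c = 1100101, weight = 4.
  m = 1101 → c = 1001001, weight = 3.
  m = 0011 → c = 0111010, weight = 4.
  m = 1011 → c = 0010110, weight = 3.
  m = 0111 → c = 0110100, weight = 3.
  m = 1111 → c = 0011000, weight = 2.
Tally weights:
  weight 0: 1 codewords.
  weight 2: 2 codewords.
  weight 3: 6 codewords.
  weight 4: 3 codewords.
  weight 5: 2 codewords.
  weight 6: 2 codewords.
Minimum distance d = smallest w > 0 with A_w > 0 = 2.
Sanity: Σ A_w = 16 = 2^4 = 16 ✓.


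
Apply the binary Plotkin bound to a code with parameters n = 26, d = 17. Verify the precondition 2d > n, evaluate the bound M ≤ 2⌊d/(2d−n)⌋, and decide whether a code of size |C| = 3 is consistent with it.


Plotkin bound M ≤ 4; given |C| = 3 ≤ bound (satisfied).

Check applicability: 2d = 34, n = 26.
2d − n = 8 > 0, so Plotkin applies.
Compute d/(2d−n) = 17/8 ≈ 2.1250.
⌊d/(2d−n)⌋ = 2.
Plotkin bound: M ≤ 2·2 = 4.
Given |C| = 3, check: satisfied.
This |C| is below the Plotkin bound.


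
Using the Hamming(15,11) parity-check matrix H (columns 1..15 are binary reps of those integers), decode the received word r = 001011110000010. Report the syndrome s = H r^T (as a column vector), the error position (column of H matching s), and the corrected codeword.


s = (0, 0, 0, 1)^T, error position = 1, corrected codeword c = 101011110000010

Compute s = H r^T mod 2 one row at a time:
  s_1 = 1 + 0 + 0 + 0 + 0 + 0 + 1 + 0 = 2 ≡ 0 (mod 2).
  s_2 = 0 + 1 + 1 + 1 + 0 + 0 + 1 + 0 = 4 ≡ 0 (mod 2).
  s_3 = 0 + 1 + 1 + 1 + 0 + 0 + 1 + 0 = 4 ≡ 0 (mod 2).
  s_4 = 0 + 1 + 1 + 1 + 0 + 0 + 0 + 0 = 3 ≡ 1 (mod 2).
s = (0, 0, 0, 1)^T — this equals column 1 of H (binary 0001), so error is at position 1.
Correct: flip bit 1 of r = 001011110000010 to get c = 101011110000010.


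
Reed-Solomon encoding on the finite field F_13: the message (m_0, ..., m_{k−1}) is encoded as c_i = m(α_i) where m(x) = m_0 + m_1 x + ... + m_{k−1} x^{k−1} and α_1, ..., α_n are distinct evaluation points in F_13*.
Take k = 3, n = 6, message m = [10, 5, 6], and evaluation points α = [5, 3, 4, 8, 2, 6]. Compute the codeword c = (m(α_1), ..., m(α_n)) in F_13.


c = [3, 1, 9, 5, 5, 9]

Message polynomial: m(x) = 10 + 5·x + 6·x^2 (mod 13).
For each evaluation point α_i, compute m(α_i) mod 13:
  α_1 = 5: Horner steps 6 → 9 → 3, so m(5) = 3.
  α_2 = 3: Horner steps 6 → 10 → 1, so m(3) = 1.
  α_3 = 4: Horner steps 6 → 3 → 9, so m(4) = 9.
  α_4 = 8: Horner steps 6 → 1 → 5, so m(8) = 5.
  α_5 = 2: Horner steps 6 → 4 → 5, so m(2) = 5.
  α_6 = 6: Horner steps 6 → 2 → 9, so m(6) = 9.
Codeword c = [3, 1, 9, 5, 5, 9] ∈ F_13^6.


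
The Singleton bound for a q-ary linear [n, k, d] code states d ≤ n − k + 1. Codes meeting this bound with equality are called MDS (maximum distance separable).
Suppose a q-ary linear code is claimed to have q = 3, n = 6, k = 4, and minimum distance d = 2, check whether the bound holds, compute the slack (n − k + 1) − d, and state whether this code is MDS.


Singleton RHS = n − k + 1 = 3, slack = 1, bound satisfied, not MDS.

Singleton bound: d ≤ n − k + 1.
Here n = 6, k = 4, so n − k + 1 = 3.
Given d = 2, check d ≤ 3: YES.
Slack = (n − k + 1) − d = 1.
The code is NOT MDS (slack = 1 > 0).
Description: the claimed parameters are [6, 4, 2]_3; such a code would be non-MDS.


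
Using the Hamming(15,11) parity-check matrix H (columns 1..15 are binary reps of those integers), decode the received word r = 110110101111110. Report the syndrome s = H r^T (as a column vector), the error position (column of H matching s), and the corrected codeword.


s = (0, 0, 1, 0)^T, error position = 2, corrected codeword c = 100110101111110

Compute s = H r^T mod 2 one row at a time:
  s_1 = 0 + 1 + 1 + 1 + 1 + 1 + 1 + 0 = 6 ≡ 0 (mod 2).
  s_2 = 1 + 1 + 0 + 1 + 1 + 1 + 1 + 0 = 6 ≡ 0 (mod 2).
  s_3 = 1 + 0 + 0 + 1 + 1 + 1 + 1 + 0 = 5 ≡ 1 (mod 2).
  s_4 = 1 + 0 + 1 + 1 + 1 + 1 + 1 + 0 = 6 ≡ 0 (mod 2).
s = (0, 0, 1, 0)^T — this equals column 2 of H (binary 0010), so error is at position 2.
Correct: flip bit 2 of r = 110110101111110 to get c = 100110101111110.


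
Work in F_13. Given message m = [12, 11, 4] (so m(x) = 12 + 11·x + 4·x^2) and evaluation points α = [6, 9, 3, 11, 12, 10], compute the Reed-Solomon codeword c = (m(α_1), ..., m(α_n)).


c = [1, 6, 3, 6, 5, 2]

Message polynomial: m(x) = 12 + 11·x + 4·x^2 (mod 13).
For each evaluation point α_i, compute m(α_i) mod 13:
  α_1 = 6: Horner steps 4 → 9 → 1, so m(6) = 1.
  α_2 = 9: Horner steps 4 → 8 → 6, so m(9) = 6.
  α_3 = 3: Horner steps 4 → 10 → 3, so m(3) = 3.
  α_4 = 11: Horner steps 4 → 3 → 6, so m(11) = 6.
  α_5 = 12: Horner steps 4 → 7 → 5, so m(12) = 5.
  α_6 = 10: Horner steps 4 → 12 → 2, so m(10) = 2.
Codeword c = [1, 6, 3, 6, 5, 2] ∈ F_13^6.


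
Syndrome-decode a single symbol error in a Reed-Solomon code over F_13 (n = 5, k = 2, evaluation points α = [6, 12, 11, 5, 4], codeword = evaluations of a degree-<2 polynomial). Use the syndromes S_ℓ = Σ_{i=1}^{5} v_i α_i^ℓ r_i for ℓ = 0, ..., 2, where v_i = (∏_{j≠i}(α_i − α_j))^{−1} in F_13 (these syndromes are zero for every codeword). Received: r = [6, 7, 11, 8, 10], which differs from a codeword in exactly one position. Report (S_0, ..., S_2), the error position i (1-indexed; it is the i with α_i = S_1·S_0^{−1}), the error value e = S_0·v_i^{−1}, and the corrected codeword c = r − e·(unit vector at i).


S = (12, 2, 9), error at position 3, error magnitude e = 2, c = [6, 7, 9, 8, 10].

Step 1: column multipliers v_i = (∏_{j≠i}(α_i − α_j))^{−1} mod 13.
  i = 1 (α = 6): (6−12)(6−11)(6−5)(6−4) = (−6)·(−5)·1·2 = 60 ≡ 8, so v_1 = 8^{−1} = 5 (mod 13).
  i = 2 (α = 12): (12−6)(12−11)(12−5)(12−4) = 6·1·7·8 = 336 ≡ 11, so v_2 = 11^{−1} = 6 (mod 13).
  i = 3 (α = 11): (11−6)(11−12)(11−5)(11−4) = 5·(−1)·6·7 = −210 ≡ 11, so v_3 = 11^{−1} = 6 (mod 13).
  i = 4 (α = 5): (5−6)(5−12)(5−11)(5−4) = (−1)·(−7)·(−6)·1 = −42 ≡ 10, so v_4 = 10^{−1} = 4 (mod 13).
  i = 5 (α = 4): (4−6)(4−12)(4−11)(4−5) = (−2)·(−8)·(−7)·(−1) = 112 ≡ 8, so v_5 = 8^{−1} = 5 (mod 13).
  v = [5, 6, 6, 4, 5].
Step 2: syndromes of r = [6, 7, 11, 8, 10] (all sums mod 13).
  S_0 = Σ v_i r_i = 5·6 + 6·7 + 6·11 + 4·8 + 5·10 = 220 ≡ 12.
  S_1 = Σ v_i α_i r_i = 5·6·6 + 6·12·7 + 6·11·11 + 4·5·8 + 5·4·10 = 1770 ≡ 2.
  α_i^2 mod 13 = [10, 1, 4, 12, 3].
  S_2 = Σ v_i α_i^2 r_i = 5·10·6 + 6·1·7 + 6·4·11 + 4·12·8 + 5·3·10 = 1140 ≡ 9.
  S = (12, 2, 9) ≠ 0, so r is not a codeword (an error is present).
Step 3: locate the error. For a single error e at position i, S_ℓ = v_i·e·α_i^ℓ, so α_err = S_1/S_0.
  S_0^{−1} = 12^{−1} = 12 (mod 13), so α_err = 2·12 = 24 ≡ 11 = α_3. Error position i = 3.
  Consistency check: S_2/S_1 = 9·7 = 63 ≡ 11 = α_err ✓ (single-error assumption holds).
Step 4: error magnitude e = S_0/v_3 = S_0·∏_{j≠3}(α_3 − α_j) = 12·11 = 132 ≡ 2 (mod 13).
Step 5: correct position 3: c_3 = r_3 − e = 11 − 2 ≡ 9 (mod 13). Hence c = [6, 7, 9, 8, 10].
  Check: interpolating c through the α_i gives m(x) = 5 + 11·x (degree < 2) with m(α_i) = c_i for every i, so c is indeed a codeword.


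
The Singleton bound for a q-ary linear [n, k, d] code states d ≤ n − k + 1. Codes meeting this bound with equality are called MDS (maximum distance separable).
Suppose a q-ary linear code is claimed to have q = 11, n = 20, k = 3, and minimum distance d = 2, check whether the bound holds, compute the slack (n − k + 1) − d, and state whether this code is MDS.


Singleton RHS = n − k + 1 = 18, slack = 16, bound satisfied, not MDS.

Singleton bound: d ≤ n − k + 1.
Here n = 20, k = 3, so n − k + 1 = 18.
Given d = 2, check d ≤ 18: YES.
Slack = (n − k + 1) − d = 16.
The code is NOT MDS (slack = 16 > 0).
Description: the claimed parameters are [20, 3, 2]_11; such a code would be non-MDS.


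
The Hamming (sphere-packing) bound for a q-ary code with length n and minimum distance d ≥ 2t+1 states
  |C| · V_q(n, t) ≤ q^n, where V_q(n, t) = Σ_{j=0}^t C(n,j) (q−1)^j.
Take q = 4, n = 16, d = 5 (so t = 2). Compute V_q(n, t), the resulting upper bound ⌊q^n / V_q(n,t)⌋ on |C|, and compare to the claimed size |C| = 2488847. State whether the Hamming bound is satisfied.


V_q(n, t) = 1129, q^n = 4294967296, Hamming bound = 3804222, |C| = 2488847 ≤ bound (satisfied).

Step 1: Compute V_q(n, t) = Σ_{j=0}^2 C(n, j) (q−1)^j.
  j = 0: C(16,0)·(3)^0 = 1·1 = 1.
  j = 1: C(16,1)·(3)^1 = 16·3 = 48.
  j = 2: C(16,2)·(3)^2 = 120·9 = 1080.
  V_q(n, t) = 1 + 48 + 1080 = 1129.
Step 2: q^n = 4^16 = 4294967296.
Step 3: Hamming bound ⌊q^n / V_q(n,t)⌋ = ⌊4294967296/1129⌋ = 3804222.
Step 4: Compare |C| = 2488847 to 3804222: satisfied.
The claimed |C| lies below the Hamming bound.


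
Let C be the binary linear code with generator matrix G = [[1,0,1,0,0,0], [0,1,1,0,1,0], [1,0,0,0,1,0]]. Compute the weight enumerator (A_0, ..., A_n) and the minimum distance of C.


Weight distribution: A_0 = 1, A_1 = 1, A_2 = 3, A_3 = 3. Minimum distance d = 1.

Enumerate all 2^3 = 8 messages m ∈ F_2^3.
For each, compute codeword c = mG in F_2^6, then tally its weight.
  m = 000 → c = 000000, weight = 0.
  m = 100 → c = 101000, weight = 2.
  m = 010 → c = 011010, weight = 3.
  m = 110 → c = 110010, weight = 3.
  m = 001 → c = 100010, weight = 2.
  m = 101 → c = 001010, weight = 2.
  m = 011 → c = 111000, weight = 3.
  m = 111 → c = 010000, weight = 1.
Tally weights:
  weight 0: 1 codewords.
  weight 1: 1 codewords.
  weight 2: 3 codewords.
  weight 3: 3 codewords.
Minimum distance d = smallest w > 0 with A_w > 0 = 1.
Sanity: Σ A_w = 8 = 2^3 = 8 ✓.


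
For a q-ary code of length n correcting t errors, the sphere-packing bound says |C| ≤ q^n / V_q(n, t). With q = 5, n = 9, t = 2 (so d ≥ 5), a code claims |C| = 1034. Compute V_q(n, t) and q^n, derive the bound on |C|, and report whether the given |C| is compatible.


V_q(n, t) = 613, q^n = 1953125, Hamming bound = 3186, |C| = 1034 ≤ bound (satisfied).

Step 1: Compute V_q(n, t) = Σ_{j=0}^2 C(n, j) (q−1)^j.
  j = 0: C(9,0)·(4)^0 = 1·1 = 1.
  j = 1: C(9,1)·(4)^1 = 9·4 = 36.
  j = 2: C(9,2)·(4)^2 = 36·16 = 576.
  V_q(n, t) = 1 + 36 + 576 = 613.
Step 2: q^n = 5^9 = 1953125.
Step 3: Hamming bound ⌊q^n / V_q(n,t)⌋ = ⌊1953125/613⌋ = 3186.
Step 4: Compare |C| = 1034 to 3186: satisfied.
The claimed |C| lies below the Hamming bound.


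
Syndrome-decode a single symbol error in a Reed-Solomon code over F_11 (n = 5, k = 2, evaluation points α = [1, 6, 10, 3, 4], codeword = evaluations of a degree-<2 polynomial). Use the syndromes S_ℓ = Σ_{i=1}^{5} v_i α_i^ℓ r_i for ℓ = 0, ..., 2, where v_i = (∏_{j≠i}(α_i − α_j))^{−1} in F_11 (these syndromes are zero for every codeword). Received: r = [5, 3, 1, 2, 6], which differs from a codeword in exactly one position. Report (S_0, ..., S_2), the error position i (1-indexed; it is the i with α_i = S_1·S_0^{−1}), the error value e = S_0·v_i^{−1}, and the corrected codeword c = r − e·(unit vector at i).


S = (3, 8, 3), error at position 3, error magnitude e = 4, c = [5, 3, 8, 2, 6].

Step 1: column multipliers v_i = (∏_{j≠i}(α_i − α_j))^{−1} mod 11.
  i = 1 (α = 1): (1−6)(1−10)(1−3)(1−4) = (−5)·(−9)·(−2)·(−3) = 270 ≡ 6, so v_1 = 6^{−1} = 2 (mod 11).
  i = 2 (α = 6): (6−1)(6−10)(6−3)(6−4) = 5·(−4)·3·2 = −120 ≡ 1, so v_2 = 1^{−1} = 1 (mod 11).
  i = 3 (α = 10): (10−1)(10−6)(10−3)(10−4) = 9·4·7·6 = 1512 ≡ 5, so v_3 = 5^{−1} = 9 (mod 11).
  i = 4 (α = 3): (3−1)(3−6)(3−10)(3−4) = 2·(−3)·(−7)·(−1) = −42 ≡ 2, so v_4 = 2^{−1} = 6 (mod 11).
  i = 5 (α = 4): (4−1)(4−6)(4−10)(4−3) = 3·(−2)·(−6)·1 = 36 ≡ 3, so v_5 = 3^{−1} = 4 (mod 11).
  v = [2, 1, 9, 6, 4].
Step 2: syndromes of r = [5, 3, 1, 2, 6] (all sums mod 11).
  S_0 = Σ v_i r_i = 2·5 + 1·3 + 9·1 + 6·2 + 4·6 = 58 ≡ 3.
  S_1 = Σ v_i α_i r_i = 2·1·5 + 1·6·3 + 9·10·1 + 6·3·2 + 4·4·6 = 250 ≡ 8.
  α_i^2 mod 11 = [1, 3, 1, 9, 5].
  S_2 = Σ v_i α_i^2 r_i = 2·1·5 + 1·3·3 + 9·1·1 + 6·9·2 + 4·5·6 = 256 ≡ 3.
  S = (3, 8, 3) ≠ 0, so r is not a codeword (an error is present).
Step 3: locate the error. For a single error e at position i, S_ℓ = v_i·e·α_i^ℓ, so α_err = S_1/S_0.
  S_0^{−1} = 3^{−1} = 4 (mod 11), so α_err = 8·4 = 32 ≡ 10 = α_3. Error position i = 3.
  Consistency check: S_2/S_1 = 3·7 = 21 ≡ 10 = α_err ✓ (single-error assumption holds).
Step 4: error magnitude e = S_0/v_3 = S_0·∏_{j≠3}(α_3 − α_j) = 3·5 = 15 ≡ 4 (mod 11).
Step 5: correct position 3: c_3 = r_3 − e = 1 − 4 ≡ 8 (mod 11). Hence c = [5, 3, 8, 2, 6].
  Check: interpolating c through the α_i gives m(x) = 1 + 4·x (degree < 2) with m(α_i) = c_i for every i, so c is indeed a codeword.


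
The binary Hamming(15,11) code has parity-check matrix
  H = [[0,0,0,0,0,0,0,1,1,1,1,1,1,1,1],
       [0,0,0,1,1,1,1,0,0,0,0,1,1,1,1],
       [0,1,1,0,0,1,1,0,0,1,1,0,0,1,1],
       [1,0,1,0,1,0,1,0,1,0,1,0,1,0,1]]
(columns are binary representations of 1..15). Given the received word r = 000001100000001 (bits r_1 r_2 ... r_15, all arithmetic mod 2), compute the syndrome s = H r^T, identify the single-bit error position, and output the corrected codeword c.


s = (1, 1, 1, 0)^T, error position = 14, corrected codeword c = 000001100000011

Compute s = H r^T mod 2 one row at a time:
  s_1 = 0 + 0 + 0 + 0 + 0 + 0 + 0 + 1 = 1 ≡ 1 (mod 2).
  s_2 = 0 + 0 + 1 + 1 + 0 + 0 + 0 + 1 = 3 ≡ 1 (mod 2).
  s_3 = 0 + 0 + 1 + 1 + 0 + 0 + 0 + 1 = 3 ≡ 1 (mod 2).
  s_4 = 0 + 0 + 0 + 1 + 0 + 0 + 0 + 1 = 2 ≡ 0 (mod 2).
s = (1, 1, 1, 0)^T — this equals column 14 of H (binary 1110), so error is at position 14.
Correct: flip bit 14 of r = 000001100000001 to get c = 000001100000011.


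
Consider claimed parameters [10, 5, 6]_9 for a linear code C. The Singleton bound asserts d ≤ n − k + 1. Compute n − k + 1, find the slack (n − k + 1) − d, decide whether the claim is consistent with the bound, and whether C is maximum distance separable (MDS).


Singleton RHS = n − k + 1 = 6, slack = 0, bound satisfied, MDS.

Singleton bound: d ≤ n − k + 1.
Here n = 10, k = 5, so n − k + 1 = 6.
Given d = 6, check d ≤ 6: YES.
Slack = (n − k + 1) − d = 0.
The code is MDS (slack = 0).
Description: the claimed parameters are [10, 5, 6]_9; such a code would be MDS (meets Singleton bound).


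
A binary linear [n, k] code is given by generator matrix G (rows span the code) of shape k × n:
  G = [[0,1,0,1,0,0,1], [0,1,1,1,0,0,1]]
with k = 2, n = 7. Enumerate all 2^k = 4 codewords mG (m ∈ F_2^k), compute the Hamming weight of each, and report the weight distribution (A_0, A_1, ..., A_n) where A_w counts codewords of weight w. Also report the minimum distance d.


Weight distribution: A_0 = 1, A_1 = 1, A_3 = 1, A_4 = 1. Minimum distance d = 1.

Enumerate all 2^2 = 4 messages m ∈ F_2^2.
For each, compute codeword c = mG in F_2^7, then tally its weight.
  m = 00 → c = 0000000, weight = 0.
  m = 10 → c = 0101001, weight = 3.
  m = 01 → c = 0111001, weight = 4.
  m = 11 → c = 0010000, weight = 1.
Tally weights:
  weight 0: 1 codewords.
  weight 1: 1 codewords.
  weight 3: 1 codewords.
  weight 4: 1 codewords.
Minimum distance d = smallest w > 0 with A_w > 0 = 1.
Sanity: Σ A_w = 4 = 2^2 = 4 ✓.


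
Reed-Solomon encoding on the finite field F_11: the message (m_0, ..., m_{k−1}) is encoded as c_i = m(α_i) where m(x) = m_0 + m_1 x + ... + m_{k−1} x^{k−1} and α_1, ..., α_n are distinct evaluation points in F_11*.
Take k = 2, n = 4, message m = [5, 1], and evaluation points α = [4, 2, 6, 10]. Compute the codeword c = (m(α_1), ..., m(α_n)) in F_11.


c = [9, 7, 0, 4]

Message polynomial: m(x) = 5 + 1·x (mod 11).
For each evaluation point α_i, compute m(α_i) mod 11:
  α_1 = 4: Horner steps 1 → 9, so m(4) = 9.
  α_2 = 2: Horner steps 1 → 7, so m(2) = 7.
  α_3 = 6: Horner steps 1 → 0, so m(6) = 0.
  α_4 = 10: Horner steps 1 → 4, so m(10) = 4.
Codeword c = [9, 7, 0, 4] ∈ F_11^4.


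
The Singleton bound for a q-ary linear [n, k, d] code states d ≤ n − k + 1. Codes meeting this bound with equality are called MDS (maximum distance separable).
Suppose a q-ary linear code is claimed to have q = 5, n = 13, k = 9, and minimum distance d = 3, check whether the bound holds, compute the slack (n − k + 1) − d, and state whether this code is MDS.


Singleton RHS = n − k + 1 = 5, slack = 2, bound satisfied, not MDS.

Singleton bound: d ≤ n − k + 1.
Here n = 13, k = 9, so n − k + 1 = 5.
Given d = 3, check d ≤ 5: YES.
Slack = (n − k + 1) − d = 2.
The code is NOT MDS (slack = 2 > 0).
Description: the claimed parameters are [13, 9, 3]_5; such a code would be non-MDS.


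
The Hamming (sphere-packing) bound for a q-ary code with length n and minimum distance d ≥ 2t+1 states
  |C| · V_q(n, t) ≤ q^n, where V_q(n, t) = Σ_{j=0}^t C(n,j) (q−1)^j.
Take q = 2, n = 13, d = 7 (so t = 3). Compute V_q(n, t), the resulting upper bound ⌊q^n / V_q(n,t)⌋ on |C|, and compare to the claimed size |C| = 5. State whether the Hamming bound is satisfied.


V_q(n, t) = 378, q^n = 8192, Hamming bound = 21, |C| = 5 ≤ bound (satisfied).

Step 1: Compute V_q(n, t) = Σ_{j=0}^3 C(n, j) (q−1)^j.
  j = 0: C(13,0)·(1)^0 = 1·1 = 1.
  j = 1: C(13,1)·(1)^1 = 13·1 = 13.
  j = 2: C(13,2)·(1)^2 = 78·1 = 78.
  j = 3: C(13,3)·(1)^3 = 286·1 = 286.
  V_q(n, t) = 1 + 13 + 78 + 286 = 378.
Step 2: q^n = 2^13 = 8192.
Step 3: Hamming bound ⌊q^n / V_q(n,t)⌋ = ⌊8192/378⌋ = 21.
Step 4: Compare |C| = 5 to 21: satisfied.
The claimed |C| lies below the Hamming bound.
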